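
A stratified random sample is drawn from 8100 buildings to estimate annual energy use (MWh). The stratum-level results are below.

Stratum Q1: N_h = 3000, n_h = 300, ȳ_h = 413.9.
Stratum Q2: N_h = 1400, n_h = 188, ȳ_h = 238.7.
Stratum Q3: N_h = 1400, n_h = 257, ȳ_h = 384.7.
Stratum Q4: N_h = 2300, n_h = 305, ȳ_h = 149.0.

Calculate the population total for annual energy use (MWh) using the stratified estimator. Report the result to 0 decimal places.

τ̂_st ≈ 2457160

τ̂_st = Σ N_h ȳ_h = 3000·413.9 + 1400·238.7 + 1400·384.7 + 2300·149.0 = 2457160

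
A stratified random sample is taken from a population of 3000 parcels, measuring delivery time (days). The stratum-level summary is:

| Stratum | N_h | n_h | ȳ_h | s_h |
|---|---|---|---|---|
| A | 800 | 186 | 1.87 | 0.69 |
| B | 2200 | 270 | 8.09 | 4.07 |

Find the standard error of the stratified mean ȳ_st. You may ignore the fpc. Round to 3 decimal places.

SE(ȳ_st) ≈ 0.182

V̂(ȳ_st) = Σ W_h² s_h²/n_h, with W_h = N_h/N and N = 3000:
  stratum A: (800/3000)²·0.69²/186 = 0.000182022
  stratum B: (2200/3000)²·4.07²/270 = 0.0329935
V̂(ȳ_st) = 0.0331755
SE(ȳ_st) = √0.0331755 = 0.182141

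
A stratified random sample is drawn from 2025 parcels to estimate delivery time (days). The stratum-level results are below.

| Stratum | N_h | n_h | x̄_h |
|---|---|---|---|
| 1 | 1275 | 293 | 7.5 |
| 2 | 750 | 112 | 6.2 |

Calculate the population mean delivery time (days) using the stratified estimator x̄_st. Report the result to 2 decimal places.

N = Σ N_h = 2025. Stratum weights W_h = N_h/N.
x̄_st = (1275·7.5 + 750·6.2) / 2025 = 7.0185

x̄_st ≈ 7.02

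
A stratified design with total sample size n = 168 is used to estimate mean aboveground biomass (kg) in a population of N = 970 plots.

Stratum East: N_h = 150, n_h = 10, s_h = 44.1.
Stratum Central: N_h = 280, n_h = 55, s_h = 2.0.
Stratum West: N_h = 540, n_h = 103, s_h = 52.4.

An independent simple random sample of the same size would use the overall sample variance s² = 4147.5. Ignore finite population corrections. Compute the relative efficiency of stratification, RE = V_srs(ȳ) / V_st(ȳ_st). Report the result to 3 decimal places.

RE ≈ 1.911

V̂(ȳ_st) = Σ W_h² s_h²/n_h, with W_h = N_h/N and N = 970:
  stratum East: (150/970)²·44.1²/10 = 4.65068
  stratum Central: (280/970)²·2.0²/55 = 0.00605996
  stratum West: (540/970)²·52.4²/103 = 8.2617
V_st = 12.9184
V_srs = s²/n = 4147.5/168 = 24.6875
Relative efficiency = V_srs / V_st = 24.6875/12.9184 = 1.9110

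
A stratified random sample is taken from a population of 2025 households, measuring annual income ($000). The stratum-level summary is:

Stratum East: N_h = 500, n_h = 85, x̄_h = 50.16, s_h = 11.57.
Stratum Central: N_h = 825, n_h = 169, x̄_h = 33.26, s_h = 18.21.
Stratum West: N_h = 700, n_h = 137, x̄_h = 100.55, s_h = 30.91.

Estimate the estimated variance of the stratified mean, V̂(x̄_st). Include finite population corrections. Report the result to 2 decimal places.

V̂(x̄_st) = Σ W_h² (1 − n_h/N_h) s_h²/n_h, with W_h = N_h/N and N = 2025:
  stratum East: (500/2025)²·(1 − 85/500)·11.57²/85 = 0.0796922
  stratum Central: (825/2025)²·(1 − 169/825)·18.21²/169 = 0.258965
  stratum West: (700/2025)²·(1 − 137/700)·30.91²/137 = 0.670245
V̂(x̄_st) = 1.0089

V̂(x̄_st) ≈ 1.01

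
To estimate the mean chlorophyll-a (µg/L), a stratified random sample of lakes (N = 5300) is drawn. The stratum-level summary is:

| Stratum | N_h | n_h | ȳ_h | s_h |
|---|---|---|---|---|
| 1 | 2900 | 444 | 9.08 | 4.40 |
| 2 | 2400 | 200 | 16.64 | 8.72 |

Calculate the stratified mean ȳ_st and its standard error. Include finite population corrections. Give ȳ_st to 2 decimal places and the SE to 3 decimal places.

ȳ_st = Σ W_h ȳ_h = (2900·9.08 + 2400·16.64)/5300 = 12.50340
V̂(ȳ_st) = Σ W_h² (1 − n_h/N_h) s_h²/n_h, with W_h = N_h/N and N = 5300:
  stratum 1: (2900/5300)²·(1 − 444/2900)·4.40²/444 = 0.011056
  stratum 2: (2400/5300)²·(1 − 200/2400)·8.72²/200 = 0.0714636
V̂(ȳ_st) = 0.0825196
SE(ȳ_st) = √0.0825196 = 0.287262

ȳ_st ≈ 12.50, SE ≈ 0.287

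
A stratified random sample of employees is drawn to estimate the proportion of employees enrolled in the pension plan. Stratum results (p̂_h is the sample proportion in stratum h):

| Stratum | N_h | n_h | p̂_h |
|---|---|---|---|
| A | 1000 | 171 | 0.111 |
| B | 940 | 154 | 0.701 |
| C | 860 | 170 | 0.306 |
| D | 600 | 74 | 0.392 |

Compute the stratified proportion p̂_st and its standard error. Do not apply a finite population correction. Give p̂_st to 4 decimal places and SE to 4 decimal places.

N = 3400; stratum weights W_h = N_h/N.
p̂_st = Σ W_h p̂_h = (1000·0.111 + 940·0.701 + 860·0.306 + 600·0.392)/3400 = 0.37303
V̂(p̂_st) = Σ W_h² p̂_h(1−p̂_h)/(n_h−1):
  stratum A: (1000/3400)²·0.111·0.889/170 = 5.02132e-05
  stratum B: (940/3400)²·0.701·0.299/153 = 0.000104712
  stratum C: (860/3400)²·0.306·0.694/169 = 8.03958e-05
  stratum D: (600/3400)²·0.392·0.608/73 = 0.000101674
V̂(p̂_st) = 0.000336995; SE = √V̂ = 0.0183574

p̂_st ≈ 0.3730, SE ≈ 0.0184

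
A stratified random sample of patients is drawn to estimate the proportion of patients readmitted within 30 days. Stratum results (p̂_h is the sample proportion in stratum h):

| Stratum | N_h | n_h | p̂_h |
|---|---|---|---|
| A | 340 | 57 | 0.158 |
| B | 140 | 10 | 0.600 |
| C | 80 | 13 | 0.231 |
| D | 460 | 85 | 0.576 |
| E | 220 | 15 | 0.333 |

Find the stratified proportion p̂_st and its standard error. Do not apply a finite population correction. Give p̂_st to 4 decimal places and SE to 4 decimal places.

p̂_st ≈ 0.3987, SE ≈ 0.0385

N = 1240; stratum weights W_h = N_h/N.
p̂_st = Σ W_h p̂_h = (340·0.158 + 140·0.600 + 80·0.231 + 460·0.576 + 220·0.333)/1240 = 0.39873
V̂(p̂_st) = Σ W_h² p̂_h(1−p̂_h)/(n_h−1):
  stratum A: (340/1240)²·0.158·0.842/56 = 0.000178606
  stratum B: (140/1240)²·0.600·0.400/9 = 0.000339924
  stratum C: (80/1240)²·0.231·0.769/12 = 6.1616e-05
  stratum D: (460/1240)²·0.576·0.424/84 = 0.000400112
  stratum E: (220/1240)²·0.333·0.667/14 = 0.000499395
V̂(p̂_st) = 0.00147965; SE = √V̂ = 0.0384662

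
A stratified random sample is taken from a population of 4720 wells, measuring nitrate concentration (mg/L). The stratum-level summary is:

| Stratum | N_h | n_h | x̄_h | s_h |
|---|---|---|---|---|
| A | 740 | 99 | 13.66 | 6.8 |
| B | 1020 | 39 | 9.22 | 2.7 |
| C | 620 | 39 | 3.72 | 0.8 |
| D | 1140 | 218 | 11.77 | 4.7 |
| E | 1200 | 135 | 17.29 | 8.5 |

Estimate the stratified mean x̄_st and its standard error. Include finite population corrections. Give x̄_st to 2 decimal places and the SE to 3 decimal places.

x̄_st = Σ W_h x̄_h = (740·13.66 + 1020·9.22 + 620·3.72 + 1140·11.77 + 1200·17.29)/4720 = 11.86123
V̂(x̄_st) = Σ W_h² (1 − n_h/N_h) s_h²/n_h, with W_h = N_h/N and N = 4720:
  stratum A: (740/4720)²·(1 − 99/740)·6.8²/99 = 0.00994462
  stratum B: (1020/4720)²·(1 − 39/1020)·2.7²/39 = 0.00839553
  stratum C: (620/4720)²·(1 − 39/620)·0.8²/39 = 0.000265338
  stratum D: (1140/4720)²·(1 − 218/1140)·4.7²/218 = 0.00478069
  stratum E: (1200/4720)²·(1 − 135/1200)·8.5²/135 = 0.0307009
V̂(x̄_st) = 0.0540871
SE(x̄_st) = √0.0540871 = 0.232566

x̄_st ≈ 11.86, SE ≈ 0.233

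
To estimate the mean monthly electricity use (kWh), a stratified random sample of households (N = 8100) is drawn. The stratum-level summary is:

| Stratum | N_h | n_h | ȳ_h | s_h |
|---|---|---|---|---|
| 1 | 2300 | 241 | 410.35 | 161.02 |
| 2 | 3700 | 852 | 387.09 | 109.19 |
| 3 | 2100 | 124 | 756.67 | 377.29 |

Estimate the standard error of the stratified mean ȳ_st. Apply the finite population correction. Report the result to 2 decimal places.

SE(ȳ_st) ≈ 9.09

V̂(ȳ_st) = Σ W_h² (1 − n_h/N_h) s_h²/n_h, with W_h = N_h/N and N = 8100:
  stratum 1: (2300/8100)²·(1 − 241/2300)·161.02²/241 = 7.76527
  stratum 2: (3700/8100)²·(1 − 852/3700)·109.19²/852 = 2.24749
  stratum 3: (2100/8100)²·(1 − 124/2100)·377.29²/124 = 72.6048
V̂(ȳ_st) = 82.6175
SE(ȳ_st) = √82.6175 = 9.08942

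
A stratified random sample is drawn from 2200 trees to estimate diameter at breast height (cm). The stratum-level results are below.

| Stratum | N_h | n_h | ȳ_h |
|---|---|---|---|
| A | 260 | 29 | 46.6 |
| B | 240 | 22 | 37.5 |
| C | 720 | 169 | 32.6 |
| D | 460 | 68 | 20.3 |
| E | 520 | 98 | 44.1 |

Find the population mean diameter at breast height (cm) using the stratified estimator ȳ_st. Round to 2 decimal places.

N = Σ N_h = 2200. Stratum weights W_h = N_h/N.
ȳ_st = (260·46.6 + 240·37.5 + 720·32.6 + 460·20.3 + 520·44.1) / 2200 = 34.9355

ȳ_st ≈ 34.94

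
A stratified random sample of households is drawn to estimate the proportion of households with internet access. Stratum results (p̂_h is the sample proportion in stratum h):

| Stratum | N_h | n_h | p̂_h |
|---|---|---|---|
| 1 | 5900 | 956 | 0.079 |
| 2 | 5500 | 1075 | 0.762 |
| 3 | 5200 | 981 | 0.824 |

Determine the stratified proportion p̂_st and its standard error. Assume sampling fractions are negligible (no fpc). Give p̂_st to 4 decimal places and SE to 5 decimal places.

N = 16600; stratum weights W_h = N_h/N.
p̂_st = Σ W_h p̂_h = (5900·0.079 + 5500·0.762 + 5200·0.824)/16600 = 0.53867
V̂(p̂_st) = Σ W_h² p̂_h(1−p̂_h)/(n_h−1):
  stratum 1: (5900/16600)²·0.079·0.921/955 = 9.62435e-06
  stratum 2: (5500/16600)²·0.762·0.238/1074 = 1.85369e-05
  stratum 3: (5200/16600)²·0.824·0.176/980 = 1.45213e-05
V̂(p̂_st) = 4.26825e-05; SE = √V̂ = 0.00653318

p̂_st ≈ 0.5387, SE ≈ 0.00653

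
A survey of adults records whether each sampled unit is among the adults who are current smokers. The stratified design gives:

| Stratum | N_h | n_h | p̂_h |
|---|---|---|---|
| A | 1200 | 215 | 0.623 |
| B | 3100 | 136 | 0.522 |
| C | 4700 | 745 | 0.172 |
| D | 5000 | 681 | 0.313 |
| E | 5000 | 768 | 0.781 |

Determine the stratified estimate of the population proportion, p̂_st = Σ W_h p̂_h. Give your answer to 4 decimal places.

N = 19000; stratum weights W_h = N_h/N.
p̂_st = Σ W_h p̂_h = (1200·0.623 + 3100·0.522 + 4700·0.172 + 5000·0.313 + 5000·0.781)/19000 = 0.45496

p̂_st ≈ 0.4550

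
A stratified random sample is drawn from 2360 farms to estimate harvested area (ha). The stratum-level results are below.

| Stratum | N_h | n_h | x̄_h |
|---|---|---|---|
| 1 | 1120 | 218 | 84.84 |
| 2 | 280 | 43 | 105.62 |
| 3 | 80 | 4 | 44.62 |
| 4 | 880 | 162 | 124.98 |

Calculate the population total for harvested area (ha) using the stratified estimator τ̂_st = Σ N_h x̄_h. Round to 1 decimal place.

τ̂_st ≈ 238146.4

τ̂_st = Σ N_h x̄_h = 1120·84.84 + 280·105.62 + 80·44.62 + 880·124.98 = 238146.4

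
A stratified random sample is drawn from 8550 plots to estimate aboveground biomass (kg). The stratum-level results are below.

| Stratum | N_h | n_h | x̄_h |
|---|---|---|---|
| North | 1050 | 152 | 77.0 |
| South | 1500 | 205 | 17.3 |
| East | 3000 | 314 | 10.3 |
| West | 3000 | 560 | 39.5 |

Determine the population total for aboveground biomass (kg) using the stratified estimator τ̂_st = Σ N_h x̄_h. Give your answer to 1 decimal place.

τ̂_st = Σ N_h x̄_h = 1050·77.0 + 1500·17.3 + 3000·10.3 + 3000·39.5 = 256200.0

τ̂_st ≈ 256200.0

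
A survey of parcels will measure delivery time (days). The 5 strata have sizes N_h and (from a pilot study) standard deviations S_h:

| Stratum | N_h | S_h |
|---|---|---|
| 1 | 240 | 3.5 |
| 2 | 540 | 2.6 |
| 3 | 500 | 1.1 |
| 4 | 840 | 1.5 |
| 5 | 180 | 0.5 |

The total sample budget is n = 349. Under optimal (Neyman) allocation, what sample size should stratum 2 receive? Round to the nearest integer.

118

Neyman allocation: n_h = n · N_h S_h / Σ N_i S_i, with n = 349.
  stratum 1: N_h·S_h = 240·3.5 = 840.00
  stratum 2: N_h·S_h = 540·2.6 = 1404.00
  stratum 3: N_h·S_h = 500·1.1 = 550.00
  stratum 4: N_h·S_h = 840·1.5 = 1260.00
  stratum 5: N_h·S_h = 180·0.5 = 90.00
Σ N_h S_h = 4144.00
n for stratum 2 = 349·1404.00/4144.00 = 118.242 → 118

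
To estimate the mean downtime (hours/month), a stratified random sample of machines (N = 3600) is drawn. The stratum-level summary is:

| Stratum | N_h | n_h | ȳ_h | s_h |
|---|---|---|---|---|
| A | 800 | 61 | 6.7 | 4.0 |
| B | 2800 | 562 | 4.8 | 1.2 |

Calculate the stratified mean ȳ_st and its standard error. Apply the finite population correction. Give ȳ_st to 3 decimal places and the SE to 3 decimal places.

ȳ_st = Σ W_h ȳ_h = (800·6.7 + 2800·4.8)/3600 = 5.22222
V̂(ȳ_st) = Σ W_h² (1 − n_h/N_h) s_h²/n_h, with W_h = N_h/N and N = 3600:
  stratum A: (800/3600)²·(1 − 61/800)·4.0²/61 = 0.0119652
  stratum B: (2800/3600)²·(1 − 562/2800)·1.2²/562 = 0.00123891
V̂(ȳ_st) = 0.0132041
SE(ȳ_st) = √0.0132041 = 0.114909

ȳ_st ≈ 5.222, SE ≈ 0.115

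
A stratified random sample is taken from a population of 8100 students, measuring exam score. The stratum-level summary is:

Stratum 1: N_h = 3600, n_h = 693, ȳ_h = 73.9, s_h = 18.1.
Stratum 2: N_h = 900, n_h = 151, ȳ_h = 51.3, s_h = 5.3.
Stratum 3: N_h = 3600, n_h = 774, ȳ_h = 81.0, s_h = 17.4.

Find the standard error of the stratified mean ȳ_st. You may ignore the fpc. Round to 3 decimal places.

SE(ȳ_st) ≈ 0.416

V̂(ȳ_st) = Σ W_h² s_h²/n_h, with W_h = N_h/N and N = 8100:
  stratum 1: (3600/8100)²·18.1²/693 = 0.0933811
  stratum 2: (900/8100)²·5.3²/151 = 0.00229662
  stratum 3: (3600/8100)²·17.4²/774 = 0.0772667
V̂(ȳ_st) = 0.172944
SE(ȳ_st) = √0.172944 = 0.415866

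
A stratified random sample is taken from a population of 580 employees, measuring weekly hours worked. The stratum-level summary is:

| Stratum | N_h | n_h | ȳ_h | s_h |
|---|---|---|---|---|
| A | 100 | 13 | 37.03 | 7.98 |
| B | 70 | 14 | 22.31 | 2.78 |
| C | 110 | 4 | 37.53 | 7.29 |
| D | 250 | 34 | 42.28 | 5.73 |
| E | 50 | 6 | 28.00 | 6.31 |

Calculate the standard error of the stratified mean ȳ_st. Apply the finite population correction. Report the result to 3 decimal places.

SE(ȳ_st) ≈ 0.890

V̂(ȳ_st) = Σ W_h² (1 − n_h/N_h) s_h²/n_h, with W_h = N_h/N and N = 580:
  stratum A: (100/580)²·(1 − 13/100)·7.98²/13 = 0.126685
  stratum B: (70/580)²·(1 − 14/70)·2.78²/14 = 0.00643268
  stratum C: (110/580)²·(1 − 4/110)·7.29²/4 = 0.460508
  stratum D: (250/580)²·(1 − 34/250)·5.73²/34 = 0.155013
  stratum E: (50/580)²·(1 − 6/50)·6.31²/6 = 0.0433984
V̂(ȳ_st) = 0.792038
SE(ȳ_st) = √0.792038 = 0.889965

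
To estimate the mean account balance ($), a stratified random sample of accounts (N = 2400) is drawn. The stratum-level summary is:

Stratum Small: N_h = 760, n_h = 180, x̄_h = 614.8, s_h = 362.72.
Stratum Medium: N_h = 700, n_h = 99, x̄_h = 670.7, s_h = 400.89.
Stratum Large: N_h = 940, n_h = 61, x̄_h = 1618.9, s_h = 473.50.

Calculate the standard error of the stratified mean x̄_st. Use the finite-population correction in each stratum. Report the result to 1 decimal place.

V̂(x̄_st) = Σ W_h² (1 − n_h/N_h) s_h²/n_h, with W_h = N_h/N and N = 2400:
  stratum Small: (760/2400)²·(1 − 180/760)·362.72²/180 = 55.9358
  stratum Medium: (700/2400)²·(1 − 99/700)·400.89²/99 = 118.567
  stratum Large: (940/2400)²·(1 − 61/940)·473.50²/61 = 527.235
V̂(x̄_st) = 701.738
SE(x̄_st) = √701.738 = 26.4903

SE(x̄_st) ≈ 26.5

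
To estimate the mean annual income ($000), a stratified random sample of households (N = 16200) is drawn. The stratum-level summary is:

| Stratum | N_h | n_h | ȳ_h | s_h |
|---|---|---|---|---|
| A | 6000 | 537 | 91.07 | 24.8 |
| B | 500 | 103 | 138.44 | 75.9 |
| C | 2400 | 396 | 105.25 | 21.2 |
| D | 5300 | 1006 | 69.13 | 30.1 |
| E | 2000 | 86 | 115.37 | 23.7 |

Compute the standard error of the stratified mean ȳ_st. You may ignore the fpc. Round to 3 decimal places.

V̂(ȳ_st) = Σ W_h² s_h²/n_h, with W_h = N_h/N and N = 16200:
  stratum A: (6000/16200)²·24.8²/537 = 0.157109
  stratum B: (500/16200)²·75.9²/103 = 0.053279
  stratum C: (2400/16200)²·21.2²/396 = 0.0249097
  stratum D: (5300/16200)²·30.1²/1006 = 0.0963955
  stratum E: (2000/16200)²·23.7²/86 = 0.099547
V̂(ȳ_st) = 0.43124
SE(ȳ_st) = √0.43124 = 0.656689

SE(ȳ_st) ≈ 0.657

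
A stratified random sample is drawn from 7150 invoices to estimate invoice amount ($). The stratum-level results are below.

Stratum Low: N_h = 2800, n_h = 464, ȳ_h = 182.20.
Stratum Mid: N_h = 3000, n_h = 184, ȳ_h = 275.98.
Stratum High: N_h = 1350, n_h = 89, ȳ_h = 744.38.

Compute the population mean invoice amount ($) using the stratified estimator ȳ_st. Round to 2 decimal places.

N = Σ N_h = 7150. Stratum weights W_h = N_h/N.
ȳ_st = (2800·182.20 + 3000·275.98 + 1350·744.38) / 7150 = 327.6941

ȳ_st ≈ 327.69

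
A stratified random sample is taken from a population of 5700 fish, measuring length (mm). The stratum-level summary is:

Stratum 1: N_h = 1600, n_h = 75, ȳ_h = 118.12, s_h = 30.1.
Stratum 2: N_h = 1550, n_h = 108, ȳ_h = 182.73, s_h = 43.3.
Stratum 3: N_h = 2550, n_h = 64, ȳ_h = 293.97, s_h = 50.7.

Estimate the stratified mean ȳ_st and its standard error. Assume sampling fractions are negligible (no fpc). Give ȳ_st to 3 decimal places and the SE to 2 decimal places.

ȳ_st = Σ W_h ȳ_h = (1600·118.12 + 1550·182.73 + 2550·293.97)/5700 = 214.35912
V̂(ȳ_st) = Σ W_h² s_h²/n_h, with W_h = N_h/N and N = 5700:
  stratum 1: (1600/5700)²·30.1²/75 = 0.951836
  stratum 2: (1550/5700)²·43.3²/108 = 1.28371
  stratum 3: (2550/5700)²·50.7²/64 = 8.03834
V̂(ȳ_st) = 10.2739
SE(ȳ_st) = √10.2739 = 3.20529

ȳ_st ≈ 214.359, SE ≈ 3.21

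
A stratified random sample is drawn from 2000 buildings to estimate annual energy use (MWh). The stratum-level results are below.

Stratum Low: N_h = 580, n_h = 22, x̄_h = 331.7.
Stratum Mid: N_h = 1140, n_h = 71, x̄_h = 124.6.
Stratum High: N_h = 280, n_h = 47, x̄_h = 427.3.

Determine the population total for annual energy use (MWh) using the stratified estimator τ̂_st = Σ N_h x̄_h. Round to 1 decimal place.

τ̂_st ≈ 454074.0

τ̂_st = Σ N_h x̄_h = 580·331.7 + 1140·124.6 + 280·427.3 = 454074.0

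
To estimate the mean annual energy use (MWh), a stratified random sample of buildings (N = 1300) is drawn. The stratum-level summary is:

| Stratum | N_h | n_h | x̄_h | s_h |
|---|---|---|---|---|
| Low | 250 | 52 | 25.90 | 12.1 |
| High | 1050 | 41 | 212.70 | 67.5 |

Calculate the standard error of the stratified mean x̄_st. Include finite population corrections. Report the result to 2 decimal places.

V̂(x̄_st) = Σ W_h² (1 − n_h/N_h) s_h²/n_h, with W_h = N_h/N and N = 1300:
  stratum Low: (250/1300)²·(1 − 52/250)·12.1²/52 = 0.0824681
  stratum High: (1050/1300)²·(1 − 41/1050)·67.5²/41 = 69.6655
V̂(x̄_st) = 69.7479
SE(x̄_st) = √69.7479 = 8.35152

SE(x̄_st) ≈ 8.35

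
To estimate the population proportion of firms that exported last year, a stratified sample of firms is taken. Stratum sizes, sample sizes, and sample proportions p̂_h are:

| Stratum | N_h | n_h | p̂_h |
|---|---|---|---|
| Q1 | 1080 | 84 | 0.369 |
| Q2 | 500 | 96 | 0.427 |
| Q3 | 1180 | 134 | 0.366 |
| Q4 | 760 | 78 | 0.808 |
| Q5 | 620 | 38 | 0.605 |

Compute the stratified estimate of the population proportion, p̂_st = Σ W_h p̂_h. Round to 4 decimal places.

p̂_st ≈ 0.4911

N = 4140; stratum weights W_h = N_h/N.
p̂_st = Σ W_h p̂_h = (1080·0.369 + 500·0.427 + 1180·0.366 + 760·0.808 + 620·0.605)/4140 = 0.49108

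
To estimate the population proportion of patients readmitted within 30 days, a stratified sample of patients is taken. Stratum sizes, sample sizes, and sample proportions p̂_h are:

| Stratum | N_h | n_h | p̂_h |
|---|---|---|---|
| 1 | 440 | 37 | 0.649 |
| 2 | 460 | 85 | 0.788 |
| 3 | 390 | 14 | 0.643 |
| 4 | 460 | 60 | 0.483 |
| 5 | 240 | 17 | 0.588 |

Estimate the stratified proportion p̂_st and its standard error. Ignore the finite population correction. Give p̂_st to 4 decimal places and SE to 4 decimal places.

N = 1990; stratum weights W_h = N_h/N.
p̂_st = Σ W_h p̂_h = (440·0.649 + 460·0.788 + 390·0.643 + 460·0.483 + 240·0.588)/1990 = 0.63423
V̂(p̂_st) = Σ W_h² p̂_h(1−p̂_h)/(n_h−1):
  stratum 1: (440/1990)²·0.649·0.351/36 = 0.000309349
  stratum 2: (460/1990)²·0.788·0.212/84 = 0.000106266
  stratum 3: (390/1990)²·0.643·0.357/13 = 0.000678202
  stratum 4: (460/1990)²·0.483·0.517/59 = 0.000226149
  stratum 5: (240/1990)²·0.588·0.412/16 = 0.000220227
V̂(p̂_st) = 0.00154019; SE = √V̂ = 0.0392453

p̂_st ≈ 0.6342, SE ≈ 0.0392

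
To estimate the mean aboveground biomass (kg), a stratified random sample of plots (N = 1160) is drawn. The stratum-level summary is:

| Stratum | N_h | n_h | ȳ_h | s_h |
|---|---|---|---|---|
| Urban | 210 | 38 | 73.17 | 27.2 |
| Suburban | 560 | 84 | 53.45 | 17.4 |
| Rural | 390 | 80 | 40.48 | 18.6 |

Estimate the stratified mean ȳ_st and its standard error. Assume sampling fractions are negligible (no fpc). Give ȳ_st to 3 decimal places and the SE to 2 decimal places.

ȳ_st ≈ 52.659, SE ≈ 1.40

ȳ_st = Σ W_h ȳ_h = (210·73.17 + 560·53.45 + 390·40.48)/1160 = 52.65940
V̂(ȳ_st) = Σ W_h² s_h²/n_h, with W_h = N_h/N and N = 1160:
  stratum Urban: (210/1160)²·27.2²/38 = 0.638082
  stratum Suburban: (560/1160)²·17.4²/84 = 0.84
  stratum Rural: (390/1160)²·18.6²/80 = 0.48882
V̂(ȳ_st) = 1.9669
SE(ȳ_st) = √1.9669 = 1.40246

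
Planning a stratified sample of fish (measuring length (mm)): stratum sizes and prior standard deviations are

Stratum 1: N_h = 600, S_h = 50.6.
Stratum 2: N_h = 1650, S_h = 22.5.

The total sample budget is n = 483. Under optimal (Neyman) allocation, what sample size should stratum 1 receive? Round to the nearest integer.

217

Neyman allocation: n_h = n · N_h S_h / Σ N_i S_i, with n = 483.
  stratum 1: N_h·S_h = 600·50.6 = 30360.00
  stratum 2: N_h·S_h = 1650·22.5 = 37125.00
Σ N_h S_h = 67485.00
n for stratum 1 = 483·30360.00/67485.00 = 217.291 → 217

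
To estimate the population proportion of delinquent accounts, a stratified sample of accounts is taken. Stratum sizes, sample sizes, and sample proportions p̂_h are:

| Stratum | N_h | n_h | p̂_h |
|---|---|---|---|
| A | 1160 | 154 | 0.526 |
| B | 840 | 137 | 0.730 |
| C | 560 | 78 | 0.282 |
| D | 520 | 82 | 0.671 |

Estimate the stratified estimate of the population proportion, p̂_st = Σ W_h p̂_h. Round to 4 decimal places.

N = 3080; stratum weights W_h = N_h/N.
p̂_st = Σ W_h p̂_h = (1160·0.526 + 840·0.730 + 560·0.282 + 520·0.671)/3080 = 0.56175

p̂_st ≈ 0.5618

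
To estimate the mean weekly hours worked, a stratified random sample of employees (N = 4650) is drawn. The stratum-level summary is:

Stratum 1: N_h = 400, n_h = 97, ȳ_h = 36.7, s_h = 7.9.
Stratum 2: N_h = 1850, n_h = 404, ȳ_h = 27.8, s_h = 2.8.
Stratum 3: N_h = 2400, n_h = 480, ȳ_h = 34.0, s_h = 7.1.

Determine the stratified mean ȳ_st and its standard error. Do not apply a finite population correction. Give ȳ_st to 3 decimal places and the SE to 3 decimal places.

ȳ_st ≈ 31.766, SE ≈ 0.189

ȳ_st = Σ W_h ȳ_h = (400·36.7 + 1850·27.8 + 2400·34.0)/4650 = 31.76559
V̂(ȳ_st) = Σ W_h² s_h²/n_h, with W_h = N_h/N and N = 4650:
  stratum 1: (400/4650)²·7.9²/97 = 0.00476098
  stratum 2: (1850/4650)²·2.8²/404 = 0.00307165
  stratum 3: (2400/4650)²·7.1²/480 = 0.0279764
V̂(ȳ_st) = 0.035809
SE(ȳ_st) = √0.035809 = 0.189233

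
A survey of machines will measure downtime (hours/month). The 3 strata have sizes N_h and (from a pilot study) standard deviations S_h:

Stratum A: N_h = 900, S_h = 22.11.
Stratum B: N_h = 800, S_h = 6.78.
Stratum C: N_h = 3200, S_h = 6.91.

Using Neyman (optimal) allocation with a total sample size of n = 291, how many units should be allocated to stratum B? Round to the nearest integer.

33

Neyman allocation: n_h = n · N_h S_h / Σ N_i S_i, with n = 291.
  stratum A: N_h·S_h = 900·22.11 = 19899.00
  stratum B: N_h·S_h = 800·6.78 = 5424.00
  stratum C: N_h·S_h = 3200·6.91 = 22112.00
Σ N_h S_h = 47435.00
n for stratum B = 291·5424.00/47435.00 = 33.275 → 33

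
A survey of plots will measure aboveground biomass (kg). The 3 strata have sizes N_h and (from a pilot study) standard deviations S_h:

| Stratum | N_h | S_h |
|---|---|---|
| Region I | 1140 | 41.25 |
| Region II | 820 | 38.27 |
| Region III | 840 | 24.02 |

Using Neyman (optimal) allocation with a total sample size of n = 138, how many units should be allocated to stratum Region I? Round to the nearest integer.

66

Neyman allocation: n_h = n · N_h S_h / Σ N_i S_i, with n = 138.
  stratum Region I: N_h·S_h = 1140·41.25 = 47025.00
  stratum Region II: N_h·S_h = 820·38.27 = 31381.40
  stratum Region III: N_h·S_h = 840·24.02 = 20176.80
Σ N_h S_h = 98583.20
n for stratum Region I = 138·47025.00/98583.20 = 65.827 → 66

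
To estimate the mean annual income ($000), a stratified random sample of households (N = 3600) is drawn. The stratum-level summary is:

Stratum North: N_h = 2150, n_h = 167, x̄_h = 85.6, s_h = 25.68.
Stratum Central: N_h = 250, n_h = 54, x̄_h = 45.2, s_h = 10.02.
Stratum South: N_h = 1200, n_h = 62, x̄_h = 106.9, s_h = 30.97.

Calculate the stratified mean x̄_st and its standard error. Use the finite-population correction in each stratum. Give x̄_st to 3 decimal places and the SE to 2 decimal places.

x̄_st = Σ W_h x̄_h = (2150·85.6 + 250·45.2 + 1200·106.9)/3600 = 89.89444
V̂(x̄_st) = Σ W_h² (1 − n_h/N_h) s_h²/n_h, with W_h = N_h/N and N = 3600:
  stratum North: (2150/3600)²·(1 − 167/2150)·25.68²/167 = 1.29906
  stratum Central: (250/3600)²·(1 − 54/250)·10.02²/54 = 0.00702963
  stratum South: (1200/3600)²·(1 − 62/1200)·30.97²/62 = 1.63008
V̂(x̄_st) = 2.93617
SE(x̄_st) = √2.93617 = 1.71353

x̄_st ≈ 89.894, SE ≈ 1.71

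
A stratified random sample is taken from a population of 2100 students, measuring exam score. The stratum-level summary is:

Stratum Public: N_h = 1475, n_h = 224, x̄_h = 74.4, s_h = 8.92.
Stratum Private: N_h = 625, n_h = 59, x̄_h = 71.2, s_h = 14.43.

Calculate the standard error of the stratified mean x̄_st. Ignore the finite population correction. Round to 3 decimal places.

SE(x̄_st) ≈ 0.698

V̂(x̄_st) = Σ W_h² s_h²/n_h, with W_h = N_h/N and N = 2100:
  stratum Public: (1475/2100)²·8.92²/224 = 0.175238
  stratum Private: (625/2100)²·14.43²/59 = 0.312609
V̂(x̄_st) = 0.487847
SE(x̄_st) = √0.487847 = 0.69846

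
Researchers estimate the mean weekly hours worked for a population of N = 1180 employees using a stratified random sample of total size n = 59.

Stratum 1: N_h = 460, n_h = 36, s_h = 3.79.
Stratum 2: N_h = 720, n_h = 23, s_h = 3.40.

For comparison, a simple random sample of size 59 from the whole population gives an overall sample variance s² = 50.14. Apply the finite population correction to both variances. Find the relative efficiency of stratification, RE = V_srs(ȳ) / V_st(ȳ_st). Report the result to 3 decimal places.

RE ≈ 3.406

V̂(ȳ_st) = Σ W_h² (1 − n_h/N_h) s_h²/n_h, with W_h = N_h/N and N = 1180:
  stratum 1: (460/1180)²·(1 − 36/460)·3.79²/36 = 0.0558902
  stratum 2: (720/1180)²·(1 − 23/720)·3.40²/23 = 0.181147
V_st = 0.237037
V_srs = (1 − 59/1180)·50.14/59 = 0.807339
Relative efficiency = V_srs / V_st = 0.807339/0.237037 = 3.4060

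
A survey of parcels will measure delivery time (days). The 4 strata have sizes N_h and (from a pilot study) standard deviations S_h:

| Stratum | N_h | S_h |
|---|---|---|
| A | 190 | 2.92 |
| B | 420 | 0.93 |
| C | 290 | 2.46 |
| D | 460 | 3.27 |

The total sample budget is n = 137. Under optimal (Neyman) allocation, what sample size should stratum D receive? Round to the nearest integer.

65

Neyman allocation: n_h = n · N_h S_h / Σ N_i S_i, with n = 137.
  stratum A: N_h·S_h = 190·2.92 = 554.80
  stratum B: N_h·S_h = 420·0.93 = 390.60
  stratum C: N_h·S_h = 290·2.46 = 713.40
  stratum D: N_h·S_h = 460·3.27 = 1504.20
Σ N_h S_h = 3163.00
n for stratum D = 137·1504.20/3163.00 = 65.152 → 65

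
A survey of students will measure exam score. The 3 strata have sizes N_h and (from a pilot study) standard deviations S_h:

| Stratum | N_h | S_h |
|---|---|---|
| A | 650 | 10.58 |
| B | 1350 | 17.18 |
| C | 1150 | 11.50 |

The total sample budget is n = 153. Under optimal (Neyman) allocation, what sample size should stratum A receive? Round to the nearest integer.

24

Neyman allocation: n_h = n · N_h S_h / Σ N_i S_i, with n = 153.
  stratum A: N_h·S_h = 650·10.58 = 6877.00
  stratum B: N_h·S_h = 1350·17.18 = 23193.00
  stratum C: N_h·S_h = 1150·11.50 = 13225.00
Σ N_h S_h = 43295.00
n for stratum A = 153·6877.00/43295.00 = 24.303 → 24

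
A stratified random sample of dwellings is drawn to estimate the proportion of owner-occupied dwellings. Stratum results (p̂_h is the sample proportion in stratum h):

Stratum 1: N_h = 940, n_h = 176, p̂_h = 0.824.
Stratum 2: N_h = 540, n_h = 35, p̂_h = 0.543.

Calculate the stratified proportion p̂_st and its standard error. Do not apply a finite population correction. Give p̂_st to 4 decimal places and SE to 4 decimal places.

p̂_st ≈ 0.7215, SE ≈ 0.0361

N = 1480; stratum weights W_h = N_h/N.
p̂_st = Σ W_h p̂_h = (940·0.824 + 540·0.543)/1480 = 0.72147
V̂(p̂_st) = Σ W_h² p̂_h(1−p̂_h)/(n_h−1):
  stratum 1: (940/1480)²·0.824·0.176/175 = 0.000334298
  stratum 2: (540/1480)²·0.543·0.457/34 = 0.000971631
V̂(p̂_st) = 0.00130593; SE = √V̂ = 0.0361376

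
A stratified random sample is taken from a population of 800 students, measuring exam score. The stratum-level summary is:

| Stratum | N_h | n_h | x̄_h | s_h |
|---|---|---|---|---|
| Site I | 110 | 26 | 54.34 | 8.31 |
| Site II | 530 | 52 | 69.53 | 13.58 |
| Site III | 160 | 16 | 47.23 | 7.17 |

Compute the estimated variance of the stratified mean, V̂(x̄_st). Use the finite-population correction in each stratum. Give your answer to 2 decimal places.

V̂(x̄_st) ≈ 1.56

V̂(x̄_st) = Σ W_h² (1 − n_h/N_h) s_h²/n_h, with W_h = N_h/N and N = 800:
  stratum Site I: (110/800)²·(1 − 26/110)·8.31²/26 = 0.0383461
  stratum Site II: (530/800)²·(1 − 52/530)·13.58²/52 = 1.40385
  stratum Site III: (160/800)²·(1 − 16/160)·7.17²/16 = 0.11567
V̂(x̄_st) = 1.55786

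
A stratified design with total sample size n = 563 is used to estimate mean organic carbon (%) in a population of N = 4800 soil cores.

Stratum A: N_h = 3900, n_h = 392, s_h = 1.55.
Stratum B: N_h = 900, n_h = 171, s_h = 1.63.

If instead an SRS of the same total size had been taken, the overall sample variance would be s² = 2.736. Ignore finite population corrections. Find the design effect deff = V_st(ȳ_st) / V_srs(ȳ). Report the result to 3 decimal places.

deff ≈ 0.945

V̂(ȳ_st) = Σ W_h² s_h²/n_h, with W_h = N_h/N and N = 4800:
  stratum A: (3900/4800)²·1.55²/392 = 0.00404598
  stratum B: (900/4800)²·1.63²/171 = 0.000546238
V_st = 0.00459222
V_srs = s²/n = 2.736/563 = 0.00485968
deff = V_st / V_srs = 0.00459222/0.00485968 = 0.9450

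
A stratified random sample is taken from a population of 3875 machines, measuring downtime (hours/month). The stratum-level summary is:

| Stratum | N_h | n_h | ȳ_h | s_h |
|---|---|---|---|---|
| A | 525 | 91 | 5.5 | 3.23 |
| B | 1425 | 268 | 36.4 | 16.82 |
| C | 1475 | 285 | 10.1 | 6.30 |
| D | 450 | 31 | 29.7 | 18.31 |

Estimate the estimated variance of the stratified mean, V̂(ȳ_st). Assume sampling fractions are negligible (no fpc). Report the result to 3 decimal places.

V̂(ȳ_st) ≈ 0.311

V̂(ȳ_st) = Σ W_h² s_h²/n_h, with W_h = N_h/N and N = 3875:
  stratum A: (525/3875)²·3.23²/91 = 0.00210445
  stratum B: (1425/3875)²·16.82²/268 = 0.142759
  stratum C: (1475/3875)²·6.30²/285 = 0.0201779
  stratum D: (450/3875)²·18.31²/31 = 0.145847
V̂(ȳ_st) = 0.310888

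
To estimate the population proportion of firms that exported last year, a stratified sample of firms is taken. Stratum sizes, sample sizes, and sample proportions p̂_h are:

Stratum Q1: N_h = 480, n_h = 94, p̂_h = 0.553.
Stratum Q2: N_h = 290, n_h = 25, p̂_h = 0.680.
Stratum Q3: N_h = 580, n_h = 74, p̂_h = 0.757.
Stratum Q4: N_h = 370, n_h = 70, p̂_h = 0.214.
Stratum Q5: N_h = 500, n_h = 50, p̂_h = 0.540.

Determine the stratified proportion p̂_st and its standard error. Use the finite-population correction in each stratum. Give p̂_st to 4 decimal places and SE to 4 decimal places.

p̂_st ≈ 0.5635, SE ≈ 0.0260

N = 2220; stratum weights W_h = N_h/N.
p̂_st = Σ W_h p̂_h = (480·0.553 + 290·0.680 + 580·0.757 + 370·0.214 + 500·0.540)/2220 = 0.56346
V̂(p̂_st) = Σ W_h² (1 − n_h/N_h) p̂_h(1−p̂_h)/(n_h−1):
  stratum Q1: (480/2220)²·(1 − 94/480)·0.553·0.447/93 = 9.99246e-05
  stratum Q2: (290/2220)²·(1 − 25/290)·0.680·0.320/24 = 0.000141379
  stratum Q3: (580/2220)²·(1 − 74/580)·0.757·0.243/73 = 0.000150055
  stratum Q4: (370/2220)²·(1 − 70/370)·0.214·0.786/69 = 5.4904e-05
  stratum Q5: (500/2220)²·(1 − 50/500)·0.540·0.460/49 = 0.000231437
V̂(p̂_st) = 0.0006777; SE = √V̂ = 0.0260327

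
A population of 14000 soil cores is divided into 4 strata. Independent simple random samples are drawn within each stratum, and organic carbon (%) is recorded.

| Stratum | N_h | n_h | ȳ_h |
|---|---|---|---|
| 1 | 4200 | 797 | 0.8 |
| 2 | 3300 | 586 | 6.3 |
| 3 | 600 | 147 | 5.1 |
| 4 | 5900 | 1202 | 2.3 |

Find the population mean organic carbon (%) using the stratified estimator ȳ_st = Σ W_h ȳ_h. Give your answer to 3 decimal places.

N = Σ N_h = 14000. Stratum weights W_h = N_h/N.
ȳ_st = (4200·0.8 + 3300·6.3 + 600·5.1 + 5900·2.3) / 14000 = 2.91286

ȳ_st ≈ 2.913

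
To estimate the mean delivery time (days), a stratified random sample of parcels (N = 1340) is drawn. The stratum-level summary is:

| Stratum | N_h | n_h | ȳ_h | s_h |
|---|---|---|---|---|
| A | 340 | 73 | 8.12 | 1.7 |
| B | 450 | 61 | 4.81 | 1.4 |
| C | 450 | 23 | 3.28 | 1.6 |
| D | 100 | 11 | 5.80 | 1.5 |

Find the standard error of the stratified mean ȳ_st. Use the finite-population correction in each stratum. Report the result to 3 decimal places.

V̂(ȳ_st) = Σ W_h² (1 − n_h/N_h) s_h²/n_h, with W_h = N_h/N and N = 1340:
  stratum A: (340/1340)²·(1 − 73/340)·1.7²/73 = 0.0020015
  stratum B: (450/1340)²·(1 − 61/450)·1.4²/61 = 0.00313241
  stratum C: (450/1340)²·(1 − 23/450)·1.6²/23 = 0.0119109
  stratum D: (100/1340)²·(1 − 11/100)·1.5²/11 = 0.00101384
V̂(ȳ_st) = 0.0180586
SE(ȳ_st) = √0.0180586 = 0.134382

SE(ȳ_st) ≈ 0.134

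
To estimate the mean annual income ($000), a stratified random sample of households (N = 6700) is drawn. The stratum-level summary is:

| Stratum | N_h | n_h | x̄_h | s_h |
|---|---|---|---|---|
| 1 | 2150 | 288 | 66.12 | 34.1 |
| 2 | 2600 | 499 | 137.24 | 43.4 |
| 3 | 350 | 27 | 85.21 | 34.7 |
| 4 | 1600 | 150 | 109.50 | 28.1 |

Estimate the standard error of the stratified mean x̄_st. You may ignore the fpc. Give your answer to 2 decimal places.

V̂(x̄_st) = Σ W_h² s_h²/n_h, with W_h = N_h/N and N = 6700:
  stratum 1: (2150/6700)²·34.1²/288 = 0.415761
  stratum 2: (2600/6700)²·43.4²/499 = 0.568429
  stratum 3: (350/6700)²·34.7²/27 = 0.121698
  stratum 4: (1600/6700)²·28.1²/150 = 0.300201
V̂(x̄_st) = 1.40609
SE(x̄_st) = √1.40609 = 1.18579

SE(x̄_st) ≈ 1.19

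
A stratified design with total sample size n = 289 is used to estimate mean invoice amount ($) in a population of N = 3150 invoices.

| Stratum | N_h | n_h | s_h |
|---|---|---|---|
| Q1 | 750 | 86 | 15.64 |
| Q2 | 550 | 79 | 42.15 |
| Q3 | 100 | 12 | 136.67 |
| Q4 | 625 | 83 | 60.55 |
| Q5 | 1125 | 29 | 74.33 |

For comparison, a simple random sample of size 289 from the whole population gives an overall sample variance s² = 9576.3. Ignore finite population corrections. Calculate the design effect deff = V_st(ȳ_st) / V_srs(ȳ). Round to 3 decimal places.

deff ≈ 0.859

V̂(ȳ_st) = Σ W_h² s_h²/n_h, with W_h = N_h/N and N = 3150:
  stratum Q1: (750/3150)²·15.64²/86 = 0.161241
  stratum Q2: (550/3150)²·42.15²/79 = 0.685602
  stratum Q3: (100/3150)²·136.67²/12 = 1.56871
  stratum Q4: (625/3150)²·60.55²/83 = 1.73896
  stratum Q5: (1125/3150)²·74.33²/29 = 24.3004
V_st = 28.455
V_srs = s²/n = 9576.3/289 = 33.136
deff = V_st / V_srs = 28.455/33.136 = 0.8587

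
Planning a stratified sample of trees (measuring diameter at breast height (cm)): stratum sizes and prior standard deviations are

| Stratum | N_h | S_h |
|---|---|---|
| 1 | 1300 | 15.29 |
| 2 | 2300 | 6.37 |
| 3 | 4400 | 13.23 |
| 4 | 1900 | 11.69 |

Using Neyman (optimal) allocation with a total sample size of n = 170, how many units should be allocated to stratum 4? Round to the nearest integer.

Neyman allocation: n_h = n · N_h S_h / Σ N_i S_i, with n = 170.
  stratum 1: N_h·S_h = 1300·15.29 = 19877.00
  stratum 2: N_h·S_h = 2300·6.37 = 14651.00
  stratum 3: N_h·S_h = 4400·13.23 = 58212.00
  stratum 4: N_h·S_h = 1900·11.69 = 22211.00
Σ N_h S_h = 114951.00
n for stratum 4 = 170·22211.00/114951.00 = 32.848 → 33

33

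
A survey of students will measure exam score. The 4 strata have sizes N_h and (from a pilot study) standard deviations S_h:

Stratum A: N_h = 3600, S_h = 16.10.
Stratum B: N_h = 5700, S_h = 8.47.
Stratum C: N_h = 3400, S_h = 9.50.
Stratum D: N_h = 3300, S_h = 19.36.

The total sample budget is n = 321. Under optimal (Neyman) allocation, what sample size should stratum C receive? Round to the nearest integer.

Neyman allocation: n_h = n · N_h S_h / Σ N_i S_i, with n = 321.
  stratum A: N_h·S_h = 3600·16.10 = 57960.00
  stratum B: N_h·S_h = 5700·8.47 = 48279.00
  stratum C: N_h·S_h = 3400·9.50 = 32300.00
  stratum D: N_h·S_h = 3300·19.36 = 63888.00
Σ N_h S_h = 202427.00
n for stratum C = 321·32300.00/202427.00 = 51.220 → 51

51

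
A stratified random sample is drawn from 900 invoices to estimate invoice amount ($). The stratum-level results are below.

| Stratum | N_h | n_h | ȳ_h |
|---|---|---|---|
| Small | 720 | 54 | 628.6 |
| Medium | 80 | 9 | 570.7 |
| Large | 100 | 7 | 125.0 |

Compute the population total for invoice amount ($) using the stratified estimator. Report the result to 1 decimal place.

τ̂_st ≈ 510748.0

τ̂_st = Σ N_h ȳ_h = 720·628.6 + 80·570.7 + 100·125.0 = 510748.0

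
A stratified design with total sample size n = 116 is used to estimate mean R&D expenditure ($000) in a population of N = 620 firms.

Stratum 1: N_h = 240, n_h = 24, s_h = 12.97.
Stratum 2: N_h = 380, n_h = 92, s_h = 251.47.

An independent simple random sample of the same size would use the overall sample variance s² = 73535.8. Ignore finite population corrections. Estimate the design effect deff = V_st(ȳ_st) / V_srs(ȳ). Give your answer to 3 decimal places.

deff ≈ 0.409

V̂(ȳ_st) = Σ W_h² s_h²/n_h, with W_h = N_h/N and N = 620:
  stratum 1: (240/620)²·12.97²/24 = 1.05029
  stratum 2: (380/620)²·251.47²/92 = 258.207
V_st = 259.257
V_srs = s²/n = 73535.8/116 = 633.929
deff = V_st / V_srs = 259.257/633.929 = 0.4090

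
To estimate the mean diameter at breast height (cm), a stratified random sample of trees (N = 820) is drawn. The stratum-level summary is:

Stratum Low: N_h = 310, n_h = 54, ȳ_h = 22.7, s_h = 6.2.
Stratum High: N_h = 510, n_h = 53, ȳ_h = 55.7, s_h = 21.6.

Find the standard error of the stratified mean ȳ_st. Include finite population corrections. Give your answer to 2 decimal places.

SE(ȳ_st) ≈ 1.77

V̂(ȳ_st) = Σ W_h² (1 − n_h/N_h) s_h²/n_h, with W_h = N_h/N and N = 820:
  stratum Low: (310/820)²·(1 − 54/310)·6.2²/54 = 0.0840163
  stratum High: (510/820)²·(1 − 53/510)·21.6²/53 = 3.05134
V̂(ȳ_st) = 3.13535
SE(ȳ_st) = √3.13535 = 1.77069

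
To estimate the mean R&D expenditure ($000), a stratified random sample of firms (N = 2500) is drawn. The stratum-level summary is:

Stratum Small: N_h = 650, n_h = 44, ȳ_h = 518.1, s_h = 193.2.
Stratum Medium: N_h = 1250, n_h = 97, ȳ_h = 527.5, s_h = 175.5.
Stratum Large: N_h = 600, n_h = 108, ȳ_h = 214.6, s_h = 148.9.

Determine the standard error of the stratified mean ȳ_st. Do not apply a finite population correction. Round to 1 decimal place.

V̂(ȳ_st) = Σ W_h² s_h²/n_h, with W_h = N_h/N and N = 2500:
  stratum Small: (650/2500)²·193.2²/44 = 57.3467
  stratum Medium: (1250/2500)²·175.5²/97 = 79.3821
  stratum Large: (600/2500)²·148.9²/108 = 11.8246
V̂(ȳ_st) = 148.553
SE(ȳ_st) = √148.553 = 12.1882

SE(ȳ_st) ≈ 12.2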